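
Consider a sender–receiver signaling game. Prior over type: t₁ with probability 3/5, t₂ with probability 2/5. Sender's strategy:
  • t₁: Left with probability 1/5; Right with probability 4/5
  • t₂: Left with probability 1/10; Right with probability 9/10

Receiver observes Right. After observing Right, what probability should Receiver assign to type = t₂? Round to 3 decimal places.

P(Right) = (3/5)·(4/5) + (2/5)·(9/10) = 21/25
P(t₂ | Right) = ((2/5)·(9/10)) / (21/25) = (9/25) / (21/25) = 3/7

0.429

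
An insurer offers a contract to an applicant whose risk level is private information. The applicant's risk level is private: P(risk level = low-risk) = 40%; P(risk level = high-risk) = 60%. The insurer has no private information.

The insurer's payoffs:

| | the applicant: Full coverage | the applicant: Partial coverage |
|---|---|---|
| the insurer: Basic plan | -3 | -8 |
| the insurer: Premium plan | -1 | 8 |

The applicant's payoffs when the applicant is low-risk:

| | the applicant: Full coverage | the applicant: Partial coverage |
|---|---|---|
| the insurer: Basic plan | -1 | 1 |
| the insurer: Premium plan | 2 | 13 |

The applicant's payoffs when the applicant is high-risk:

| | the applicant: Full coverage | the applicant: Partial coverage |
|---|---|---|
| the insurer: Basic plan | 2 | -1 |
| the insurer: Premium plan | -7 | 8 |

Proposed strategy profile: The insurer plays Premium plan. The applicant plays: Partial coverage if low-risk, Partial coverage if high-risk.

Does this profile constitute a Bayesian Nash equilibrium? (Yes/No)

Yes

The insurer plays Premium plan: E[Premium plan] = 0.4·(8) + 0.6·(8) = 8; E[Basic plan] = -8. Best-responding. ✓
The applicant (risk level low-risk), facing Premium plan: Full coverage gives 2, Partial coverage gives 13. Proposed Partial coverage is best. ✓
The applicant (risk level high-risk), facing Premium plan: Full coverage gives -7, Partial coverage gives 8. Proposed Partial coverage is best. ✓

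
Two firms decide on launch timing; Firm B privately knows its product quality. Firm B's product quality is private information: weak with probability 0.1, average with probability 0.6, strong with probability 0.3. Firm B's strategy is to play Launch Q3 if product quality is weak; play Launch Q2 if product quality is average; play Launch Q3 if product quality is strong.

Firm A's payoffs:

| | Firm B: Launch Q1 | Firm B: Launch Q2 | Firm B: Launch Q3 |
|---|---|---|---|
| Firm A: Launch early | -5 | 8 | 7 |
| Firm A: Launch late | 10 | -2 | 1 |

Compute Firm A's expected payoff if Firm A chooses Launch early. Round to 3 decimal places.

7.600

E[Launch early] = 0.1·7 + 0.6·8 + 0.3·7 = 0.7 + 4.8 + 2.1 = 7.6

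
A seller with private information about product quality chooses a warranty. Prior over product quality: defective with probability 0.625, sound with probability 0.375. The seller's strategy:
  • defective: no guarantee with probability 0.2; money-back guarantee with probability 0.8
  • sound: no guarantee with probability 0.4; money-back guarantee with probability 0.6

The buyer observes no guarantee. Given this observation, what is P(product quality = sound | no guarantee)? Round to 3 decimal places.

0.545

P(no guarantee) = 0.625·0.2 + 0.375·0.4 = 0.275
P(sound | no guarantee) = (0.375·0.4) / 0.275 = 0.15 / 0.275 = 0.545455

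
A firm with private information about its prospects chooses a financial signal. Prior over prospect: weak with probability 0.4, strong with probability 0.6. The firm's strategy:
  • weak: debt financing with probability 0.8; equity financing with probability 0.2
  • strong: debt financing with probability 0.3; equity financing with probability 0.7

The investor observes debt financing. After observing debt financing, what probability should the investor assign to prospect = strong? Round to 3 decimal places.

0.360

Apply Bayes' rule using the sender's strategy as the likelihood.
P(debt financing) = 0.4·0.8 + 0.6·0.3 = 0.5
P(strong | debt financing) = (0.6·0.3) / 0.5 = 0.18 / 0.5 = 0.36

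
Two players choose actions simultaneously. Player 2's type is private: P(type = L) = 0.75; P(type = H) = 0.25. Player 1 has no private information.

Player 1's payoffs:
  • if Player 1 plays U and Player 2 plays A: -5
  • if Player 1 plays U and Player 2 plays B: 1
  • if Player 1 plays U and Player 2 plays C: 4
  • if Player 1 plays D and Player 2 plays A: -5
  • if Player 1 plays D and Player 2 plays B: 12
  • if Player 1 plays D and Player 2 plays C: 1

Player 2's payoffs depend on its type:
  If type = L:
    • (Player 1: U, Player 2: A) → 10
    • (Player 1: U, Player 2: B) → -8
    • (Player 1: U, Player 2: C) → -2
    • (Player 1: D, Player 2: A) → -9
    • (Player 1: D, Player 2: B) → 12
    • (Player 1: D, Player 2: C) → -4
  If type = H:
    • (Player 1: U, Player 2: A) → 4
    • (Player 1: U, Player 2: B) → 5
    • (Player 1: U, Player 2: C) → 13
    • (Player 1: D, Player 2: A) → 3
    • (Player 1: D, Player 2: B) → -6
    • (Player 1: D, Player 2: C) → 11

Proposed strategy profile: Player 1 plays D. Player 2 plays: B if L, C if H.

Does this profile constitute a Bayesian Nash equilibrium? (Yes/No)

Player 1 plays D: E[D] = 0.75·(12) + 0.25·(1) = 9.25; E[U] = 1.75. Best-responding. ✓
Player 2 (type L), facing D: A gives -9, B gives 12, C gives -4. Proposed B is best. ✓
Player 2 (type H), facing D: A gives 3, B gives -6, C gives 11. Proposed C is best. ✓

Yes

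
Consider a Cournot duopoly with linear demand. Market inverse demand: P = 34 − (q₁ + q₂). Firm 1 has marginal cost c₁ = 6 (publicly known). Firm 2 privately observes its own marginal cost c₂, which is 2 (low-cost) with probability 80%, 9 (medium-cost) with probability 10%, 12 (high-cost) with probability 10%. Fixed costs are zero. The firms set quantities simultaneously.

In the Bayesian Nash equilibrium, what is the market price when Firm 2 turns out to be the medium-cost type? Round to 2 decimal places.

Type-c best response for Firm 2: q₂(c) = (34 − c)/2 − q₁/2.
Firm 1 maximizes expected profit; its first-order condition is 34 − 2q₁ − E[q₂] − 6 = 0.
Substituting E[q₂] and solving: E[c₂] = 3.7, so q₁ = (34 − 2·6 + 3.7)/3 = 8.56667.
q₂(medium-cost) = 8.21667, so P = 34 − (8.56667 + 8.21667) = 17.2167.

17.22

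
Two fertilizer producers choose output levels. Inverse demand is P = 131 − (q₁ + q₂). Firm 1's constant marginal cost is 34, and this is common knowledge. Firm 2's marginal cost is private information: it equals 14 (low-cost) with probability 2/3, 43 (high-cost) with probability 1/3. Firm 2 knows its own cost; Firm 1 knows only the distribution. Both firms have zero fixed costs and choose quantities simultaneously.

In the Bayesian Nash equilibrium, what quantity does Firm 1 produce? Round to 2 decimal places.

Firm 2 with cost c maximizes (131 − (q₁+q₂) − c)·q₂, giving q₂(c) = (131 − c − q₁)/2.
E[c₂] = 2/3·14 + 1/3·43 = 23.6667
Firm 1's FOC against E[q₂] yields q₁ = (131 − 2·34 + E[c₂])/3 = (131 − 68 + 23.6667)/3 = 28.8889.

28.89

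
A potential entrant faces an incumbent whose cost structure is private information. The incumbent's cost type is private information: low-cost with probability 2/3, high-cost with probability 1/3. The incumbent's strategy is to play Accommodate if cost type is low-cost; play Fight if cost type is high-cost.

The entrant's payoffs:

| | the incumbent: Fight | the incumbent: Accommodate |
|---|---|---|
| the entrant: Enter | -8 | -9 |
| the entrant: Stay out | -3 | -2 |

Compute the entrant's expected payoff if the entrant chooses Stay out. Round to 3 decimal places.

-2.333

E[Stay out] = 2/3·(-2) + 1/3·(-3) = (-4/3) + (-1) = -7/3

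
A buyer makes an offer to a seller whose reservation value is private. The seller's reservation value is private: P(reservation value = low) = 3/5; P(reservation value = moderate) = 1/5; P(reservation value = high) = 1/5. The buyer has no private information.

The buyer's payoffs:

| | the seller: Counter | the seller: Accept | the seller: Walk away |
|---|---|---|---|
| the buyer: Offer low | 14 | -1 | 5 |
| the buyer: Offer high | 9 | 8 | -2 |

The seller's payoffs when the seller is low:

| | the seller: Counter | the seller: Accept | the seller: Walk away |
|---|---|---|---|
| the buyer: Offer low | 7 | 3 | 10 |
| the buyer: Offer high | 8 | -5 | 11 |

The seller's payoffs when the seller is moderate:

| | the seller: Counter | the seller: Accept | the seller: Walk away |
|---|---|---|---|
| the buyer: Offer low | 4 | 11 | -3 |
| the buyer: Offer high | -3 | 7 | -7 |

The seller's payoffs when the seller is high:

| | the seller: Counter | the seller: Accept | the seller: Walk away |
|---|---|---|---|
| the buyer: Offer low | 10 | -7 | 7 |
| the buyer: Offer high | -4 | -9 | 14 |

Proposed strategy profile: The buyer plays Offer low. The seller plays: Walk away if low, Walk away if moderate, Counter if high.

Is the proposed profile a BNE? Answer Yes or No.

A profile is a BNE iff every type of every player is best-responding given beliefs about the other side.
The buyer plays Offer low: E[Offer low] = 3/5·(5) + 1/5·(5) + 1/5·(14) = 34/5; E[Offer high] = 1/5. Best-responding. ✓
The seller (reservation value low), facing Offer low: Counter gives 7, Accept gives 3, Walk away gives 10. Proposed Walk away is best. ✓
The seller (reservation value moderate), facing Offer low: Counter gives 4, Accept gives 11, Walk away gives -3. Proposed Walk away is not best — profitable deviation exists. ✗
The seller (reservation value high), facing Offer low: Counter gives 10, Accept gives -7, Walk away gives 7. Proposed Counter is best. ✓

No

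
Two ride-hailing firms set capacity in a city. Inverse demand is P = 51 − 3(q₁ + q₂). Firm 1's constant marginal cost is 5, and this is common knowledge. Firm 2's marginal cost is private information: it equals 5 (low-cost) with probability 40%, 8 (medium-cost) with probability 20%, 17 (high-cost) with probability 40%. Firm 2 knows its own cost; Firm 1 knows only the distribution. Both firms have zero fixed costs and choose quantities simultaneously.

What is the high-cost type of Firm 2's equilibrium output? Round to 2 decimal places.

Each type of Firm 2 best-responds to q₁; Firm 1 best-responds to the expected q₂ over Firm 2's types.
Firm 2 with cost c maximizes (51 − 3(q₁+q₂) − c)·q₂, giving q₂(c) = (51 − c − 3q₁)/6.
E[c₂] = 0.4·5 + 0.2·8 + 0.4·17 = 10.4
Firm 1's FOC against E[q₂] yields q₁ = (51 − 2·5 + E[c₂])/9 = (51 − 10 + 10.4)/9 = 5.71111.
q₂(high-cost) = (51 − 17 − 3·5.71111)/6 = 2.81111.

2.81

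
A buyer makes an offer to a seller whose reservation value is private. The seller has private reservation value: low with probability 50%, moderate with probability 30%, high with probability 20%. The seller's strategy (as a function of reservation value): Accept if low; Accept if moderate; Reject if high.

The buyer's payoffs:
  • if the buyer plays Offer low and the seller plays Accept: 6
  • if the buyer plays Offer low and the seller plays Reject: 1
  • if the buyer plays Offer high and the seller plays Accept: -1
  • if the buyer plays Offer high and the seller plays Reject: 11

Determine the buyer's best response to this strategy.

Compute the buyer's expected payoff for each action, taking the expectation over the seller's type.
E[Offer low] = 0.5·(6) + 0.3·(6) + 0.2·(1) = 5
E[Offer high] = 0.5·(-1) + 0.3·(-1) + 0.2·(11) = 1.4
Best response: Offer low (5 is the largest).

Offer low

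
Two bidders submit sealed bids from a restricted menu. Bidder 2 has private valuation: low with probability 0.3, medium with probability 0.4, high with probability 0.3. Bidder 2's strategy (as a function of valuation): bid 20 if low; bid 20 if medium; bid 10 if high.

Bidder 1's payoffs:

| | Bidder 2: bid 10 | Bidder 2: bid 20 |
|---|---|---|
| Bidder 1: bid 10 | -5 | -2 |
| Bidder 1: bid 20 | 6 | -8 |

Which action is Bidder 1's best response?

E[bid 10] = 0.3·(-2) + 0.4·(-2) + 0.3·(-5) = -2.9
E[bid 20] = 0.3·(-8) + 0.4·(-8) + 0.3·(6) = -3.8
Best response: bid 10 (-2.9 is the largest).

bid 10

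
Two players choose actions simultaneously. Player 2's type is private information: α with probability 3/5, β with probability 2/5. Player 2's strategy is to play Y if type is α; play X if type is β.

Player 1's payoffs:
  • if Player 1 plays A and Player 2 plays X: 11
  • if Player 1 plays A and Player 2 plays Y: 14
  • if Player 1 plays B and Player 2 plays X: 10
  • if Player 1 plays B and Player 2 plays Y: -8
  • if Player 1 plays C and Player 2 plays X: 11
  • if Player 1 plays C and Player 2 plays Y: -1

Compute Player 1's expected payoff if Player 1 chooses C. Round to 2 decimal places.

3.80

E[C] = 3/5·(-1) + 2/5·11 = (-3/5) + 22/5 = 19/5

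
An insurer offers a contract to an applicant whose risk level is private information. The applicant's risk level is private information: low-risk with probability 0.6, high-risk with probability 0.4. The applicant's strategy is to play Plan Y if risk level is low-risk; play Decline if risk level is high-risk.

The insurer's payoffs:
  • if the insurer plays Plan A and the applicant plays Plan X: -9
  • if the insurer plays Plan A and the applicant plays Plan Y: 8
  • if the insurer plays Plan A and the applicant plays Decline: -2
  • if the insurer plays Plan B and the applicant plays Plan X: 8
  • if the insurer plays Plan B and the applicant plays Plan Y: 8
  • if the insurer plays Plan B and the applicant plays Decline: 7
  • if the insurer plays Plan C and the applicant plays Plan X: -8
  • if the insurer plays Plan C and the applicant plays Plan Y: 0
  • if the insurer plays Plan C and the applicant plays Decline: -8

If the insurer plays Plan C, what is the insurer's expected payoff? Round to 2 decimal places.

Take the expectation over the applicant's risk level, weighting each type's action by its prior probability.
E[Plan C] = 0.6·0 + 0.4·(-8) = 0 + (-3.2) = -3.2

-3.20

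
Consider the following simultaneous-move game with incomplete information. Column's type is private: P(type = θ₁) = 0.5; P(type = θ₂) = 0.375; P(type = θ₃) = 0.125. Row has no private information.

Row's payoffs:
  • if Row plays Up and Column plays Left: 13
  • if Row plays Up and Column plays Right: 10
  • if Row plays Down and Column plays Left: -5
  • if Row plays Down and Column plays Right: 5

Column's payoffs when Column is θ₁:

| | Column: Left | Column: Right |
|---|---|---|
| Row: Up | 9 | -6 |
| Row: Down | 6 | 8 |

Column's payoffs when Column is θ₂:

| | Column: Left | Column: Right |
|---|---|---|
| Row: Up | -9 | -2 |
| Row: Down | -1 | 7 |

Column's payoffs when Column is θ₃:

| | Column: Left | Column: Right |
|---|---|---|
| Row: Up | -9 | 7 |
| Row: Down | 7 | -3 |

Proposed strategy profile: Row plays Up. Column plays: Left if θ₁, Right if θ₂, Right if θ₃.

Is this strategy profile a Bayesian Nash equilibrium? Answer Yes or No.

Yes

Row plays Up: E[Up] = 0.5·(13) + 0.375·(10) + 0.125·(10) = 11.5; E[Down] = 0. Best-responding. ✓
Column (type θ₁), facing Up: Left gives 9, Right gives -6. Proposed Left is best. ✓
Column (type θ₂), facing Up: Left gives -9, Right gives -2. Proposed Right is best. ✓
Column (type θ₃), facing Up: Left gives -9, Right gives 7. Proposed Right is best. ✓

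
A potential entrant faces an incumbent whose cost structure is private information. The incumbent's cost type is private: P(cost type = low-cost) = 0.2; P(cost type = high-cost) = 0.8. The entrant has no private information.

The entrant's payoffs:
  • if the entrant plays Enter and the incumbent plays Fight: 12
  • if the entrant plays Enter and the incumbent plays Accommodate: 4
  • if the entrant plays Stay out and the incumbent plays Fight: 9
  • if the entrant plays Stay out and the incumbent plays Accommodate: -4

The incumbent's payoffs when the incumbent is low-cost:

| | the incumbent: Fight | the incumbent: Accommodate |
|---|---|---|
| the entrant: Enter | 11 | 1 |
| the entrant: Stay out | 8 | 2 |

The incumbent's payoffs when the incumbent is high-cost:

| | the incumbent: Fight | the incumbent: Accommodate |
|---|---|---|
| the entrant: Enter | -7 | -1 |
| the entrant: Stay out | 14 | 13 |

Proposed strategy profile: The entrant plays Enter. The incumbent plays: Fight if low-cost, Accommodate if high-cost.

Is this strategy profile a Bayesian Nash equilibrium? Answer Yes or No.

The entrant plays Enter: E[Enter] = 0.2·(12) + 0.8·(4) = 5.6; E[Stay out] = -1.4. Best-responding. ✓
The incumbent (cost type low-cost), facing Enter: Fight gives 11, Accommodate gives 1. Proposed Fight is best. ✓
The incumbent (cost type high-cost), facing Enter: Fight gives -7, Accommodate gives -1. Proposed Accommodate is best. ✓

Yes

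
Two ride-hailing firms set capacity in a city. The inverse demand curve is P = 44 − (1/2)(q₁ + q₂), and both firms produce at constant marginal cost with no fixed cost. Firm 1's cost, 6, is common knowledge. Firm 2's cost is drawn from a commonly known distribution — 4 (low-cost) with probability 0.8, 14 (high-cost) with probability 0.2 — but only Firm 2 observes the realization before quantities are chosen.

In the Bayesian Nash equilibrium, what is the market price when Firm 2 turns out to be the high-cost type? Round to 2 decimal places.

Type-c best response for Firm 2: q₂(c) = (44 − c) − q₁/2.
Firm 1 maximizes expected profit; its first-order condition is 44 − q₁ − (1/2)E[q₂] − 6 = 0.
Substituting E[q₂] and solving: E[c₂] = 6, so q₁ = (44 − 2·6 + 6)/(3/2) = 25.3333.
q₂(high-cost) = 17.3333, so P = 44 − (1/2)·(25.3333 + 17.3333) = 22.6667.

22.67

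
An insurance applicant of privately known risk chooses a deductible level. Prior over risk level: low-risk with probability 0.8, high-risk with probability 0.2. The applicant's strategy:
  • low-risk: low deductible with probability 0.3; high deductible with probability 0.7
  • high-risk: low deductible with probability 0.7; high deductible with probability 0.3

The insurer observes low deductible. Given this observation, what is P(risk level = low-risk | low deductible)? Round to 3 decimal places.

0.632

P(low deductible) = 0.8·0.3 + 0.2·0.7 = 0.38
P(low-risk | low deductible) = (0.8·0.3) / 0.38 = 0.24 / 0.38 = 0.631579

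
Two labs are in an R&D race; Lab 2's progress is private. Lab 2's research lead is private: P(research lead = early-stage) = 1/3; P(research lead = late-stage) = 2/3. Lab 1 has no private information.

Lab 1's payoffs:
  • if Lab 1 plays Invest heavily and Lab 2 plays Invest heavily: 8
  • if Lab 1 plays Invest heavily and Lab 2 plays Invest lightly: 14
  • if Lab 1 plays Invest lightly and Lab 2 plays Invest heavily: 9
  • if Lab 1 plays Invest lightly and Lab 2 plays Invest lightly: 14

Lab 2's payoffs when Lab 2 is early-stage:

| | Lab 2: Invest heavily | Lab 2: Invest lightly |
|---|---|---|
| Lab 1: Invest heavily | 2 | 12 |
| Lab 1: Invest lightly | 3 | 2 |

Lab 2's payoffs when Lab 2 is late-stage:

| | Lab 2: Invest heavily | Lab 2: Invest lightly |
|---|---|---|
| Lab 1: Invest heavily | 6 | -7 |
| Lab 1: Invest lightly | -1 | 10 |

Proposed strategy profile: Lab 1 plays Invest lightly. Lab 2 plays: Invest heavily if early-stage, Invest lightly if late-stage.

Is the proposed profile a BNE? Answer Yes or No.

A profile is a BNE iff every type of every player is best-responding given beliefs about the other side.
Lab 1 plays Invest lightly: E[Invest lightly] = 1/3·(9) + 2/3·(14) = 37/3; E[Invest heavily] = 12. Best-responding. ✓
Lab 2 (research lead early-stage), facing Invest lightly: Invest heavily gives 3, Invest lightly gives 2. Proposed Invest heavily is best. ✓
Lab 2 (research lead late-stage), facing Invest lightly: Invest heavily gives -1, Invest lightly gives 10. Proposed Invest lightly is best. ✓

Yes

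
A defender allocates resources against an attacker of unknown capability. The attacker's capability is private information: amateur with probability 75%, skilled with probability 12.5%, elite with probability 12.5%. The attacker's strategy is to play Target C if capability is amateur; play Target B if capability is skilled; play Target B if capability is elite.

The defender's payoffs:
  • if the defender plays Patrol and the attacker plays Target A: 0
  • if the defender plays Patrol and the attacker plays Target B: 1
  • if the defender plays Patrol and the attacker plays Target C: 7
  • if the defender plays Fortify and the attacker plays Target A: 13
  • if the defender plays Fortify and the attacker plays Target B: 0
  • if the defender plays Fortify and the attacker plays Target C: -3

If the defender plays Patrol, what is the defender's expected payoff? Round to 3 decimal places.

5.500

E[Patrol] = 0.75·7 + 0.125·1 + 0.125·1 = 5.25 + 0.125 + 0.125 = 5.5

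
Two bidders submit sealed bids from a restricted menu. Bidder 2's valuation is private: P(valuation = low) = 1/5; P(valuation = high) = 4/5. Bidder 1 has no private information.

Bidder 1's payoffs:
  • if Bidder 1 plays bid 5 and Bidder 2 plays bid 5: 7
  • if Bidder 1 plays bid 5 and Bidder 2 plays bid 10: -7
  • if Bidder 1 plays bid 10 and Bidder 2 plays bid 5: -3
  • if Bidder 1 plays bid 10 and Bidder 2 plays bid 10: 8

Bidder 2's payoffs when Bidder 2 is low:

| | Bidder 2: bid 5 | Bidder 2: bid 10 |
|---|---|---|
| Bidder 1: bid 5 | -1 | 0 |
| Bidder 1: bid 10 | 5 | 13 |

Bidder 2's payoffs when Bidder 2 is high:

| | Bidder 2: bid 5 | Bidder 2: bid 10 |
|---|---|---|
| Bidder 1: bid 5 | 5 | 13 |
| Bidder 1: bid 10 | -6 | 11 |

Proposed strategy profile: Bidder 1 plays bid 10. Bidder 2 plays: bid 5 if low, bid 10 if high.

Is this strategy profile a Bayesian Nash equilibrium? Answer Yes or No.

No

Bidder 1 plays bid 10: E[bid 10] = 1/5·(-3) + 4/5·(8) = 29/5; E[bid 5] = -21/5. Best-responding. ✓
Bidder 2 (valuation low), facing bid 10: bid 5 gives 5, bid 10 gives 13. Proposed bid 5 is not best — profitable deviation exists. ✗
Bidder 2 (valuation high), facing bid 10: bid 5 gives -6, bid 10 gives 11. Proposed bid 10 is best. ✓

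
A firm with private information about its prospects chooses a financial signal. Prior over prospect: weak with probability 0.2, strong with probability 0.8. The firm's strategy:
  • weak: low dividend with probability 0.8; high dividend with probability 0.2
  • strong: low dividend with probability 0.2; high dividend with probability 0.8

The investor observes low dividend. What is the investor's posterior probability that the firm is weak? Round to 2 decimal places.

Apply Bayes' rule using the sender's strategy as the likelihood.
P(low dividend) = 0.2·0.8 + 0.8·0.2 = 0.32
P(weak | low dividend) = (0.2·0.8) / 0.32 = 0.16 / 0.32 = 0.5

0.50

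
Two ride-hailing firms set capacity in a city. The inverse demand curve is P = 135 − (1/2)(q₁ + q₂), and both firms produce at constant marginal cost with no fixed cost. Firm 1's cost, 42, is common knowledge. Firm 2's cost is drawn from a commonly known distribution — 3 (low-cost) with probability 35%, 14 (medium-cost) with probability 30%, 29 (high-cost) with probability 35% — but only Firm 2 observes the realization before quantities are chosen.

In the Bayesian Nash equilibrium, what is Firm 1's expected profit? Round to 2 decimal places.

Type-c best response for Firm 2: q₂(c) = (135 − c) − q₁/2.
Firm 1 maximizes expected profit; its first-order condition is 135 − q₁ − (1/2)E[q₂] − 42 = 0.
Substituting E[q₂] and solving: E[c₂] = 15.4, so q₁ = (135 − 2·42 + 15.4)/(3/2) = 44.2667.
E[P] = 135 − (1/2)·(q₁ + E[q₂]) = 64.1333; Firm 1's expected profit = (E[P] − 42)·q₁ = (64.1333 − 42)·44.2667 = 979.769.

979.77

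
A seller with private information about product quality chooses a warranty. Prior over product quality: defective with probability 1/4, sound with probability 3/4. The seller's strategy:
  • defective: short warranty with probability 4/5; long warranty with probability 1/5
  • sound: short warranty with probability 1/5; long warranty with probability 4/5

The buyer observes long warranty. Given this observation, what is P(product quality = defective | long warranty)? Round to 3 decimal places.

0.077

Apply Bayes' rule using the sender's strategy as the likelihood.
P(long warranty) = (1/4)·(1/5) + (3/4)·(4/5) = 13/20
P(defective | long warranty) = ((1/4)·(1/5)) / (13/20) = (1/20) / (13/20) = 1/13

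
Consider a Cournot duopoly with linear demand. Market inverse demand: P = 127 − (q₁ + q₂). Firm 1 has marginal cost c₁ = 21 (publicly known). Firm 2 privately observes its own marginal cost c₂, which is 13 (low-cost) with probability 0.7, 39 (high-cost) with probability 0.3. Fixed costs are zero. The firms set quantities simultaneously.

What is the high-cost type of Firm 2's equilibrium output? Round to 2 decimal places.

Firm 2 with cost c maximizes (127 − (q₁+q₂) − c)·q₂, giving q₂(c) = (127 − c − q₁)/2.
E[c₂] = 0.7·13 + 0.3·39 = 20.8
Firm 1's FOC against E[q₂] yields q₁ = (127 − 2·21 + E[c₂])/3 = (127 − 42 + 20.8)/3 = 35.2667.
q₂(high-cost) = (127 − 39 − 35.2667)/2 = 26.3667.

26.37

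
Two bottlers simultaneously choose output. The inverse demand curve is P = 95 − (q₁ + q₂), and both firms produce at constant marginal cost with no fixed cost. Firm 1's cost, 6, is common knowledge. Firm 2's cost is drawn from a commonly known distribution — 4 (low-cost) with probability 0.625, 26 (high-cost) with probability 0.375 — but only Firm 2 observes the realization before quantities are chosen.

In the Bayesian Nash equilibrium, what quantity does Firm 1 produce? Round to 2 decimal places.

Type-c best response for Firm 2: q₂(c) = (95 − c)/2 − q₁/2.
Firm 1 maximizes expected profit; its first-order condition is 95 − 2q₁ − E[q₂] − 6 = 0.
Substituting E[q₂] and solving: E[c₂] = 12.25, so q₁ = (95 − 2·6 + 12.25)/3 = 31.75.

31.75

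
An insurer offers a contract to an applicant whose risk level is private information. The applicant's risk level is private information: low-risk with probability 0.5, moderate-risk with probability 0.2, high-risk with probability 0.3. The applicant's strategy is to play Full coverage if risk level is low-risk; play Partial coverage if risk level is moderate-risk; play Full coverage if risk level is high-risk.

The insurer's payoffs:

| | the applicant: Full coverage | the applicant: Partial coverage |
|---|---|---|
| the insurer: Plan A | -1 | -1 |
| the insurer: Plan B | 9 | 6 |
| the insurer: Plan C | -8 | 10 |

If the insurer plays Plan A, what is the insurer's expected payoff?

E[Plan A] = 0.5·(-1) + 0.2·(-1) + 0.3·(-1) = (-0.5) + (-0.2) + (-0.3) = -1

-1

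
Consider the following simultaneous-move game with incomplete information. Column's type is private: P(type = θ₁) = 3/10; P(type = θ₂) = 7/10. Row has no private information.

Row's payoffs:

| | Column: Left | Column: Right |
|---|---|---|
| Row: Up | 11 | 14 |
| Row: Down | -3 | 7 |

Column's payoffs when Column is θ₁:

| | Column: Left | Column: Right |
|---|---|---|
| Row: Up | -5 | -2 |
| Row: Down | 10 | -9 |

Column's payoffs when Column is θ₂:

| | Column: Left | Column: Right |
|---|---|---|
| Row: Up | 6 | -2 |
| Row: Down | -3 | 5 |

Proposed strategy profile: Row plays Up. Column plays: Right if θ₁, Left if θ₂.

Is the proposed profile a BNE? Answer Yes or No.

A profile is a BNE iff every type of every player is best-responding given beliefs about the other side.
Row plays Up: E[Up] = 3/10·(14) + 7/10·(11) = 119/10; E[Down] = 0. Best-responding. ✓
Column (type θ₁), facing Up: Left gives -5, Right gives -2. Proposed Right is best. ✓
Column (type θ₂), facing Up: Left gives 6, Right gives -2. Proposed Left is best. ✓

Yes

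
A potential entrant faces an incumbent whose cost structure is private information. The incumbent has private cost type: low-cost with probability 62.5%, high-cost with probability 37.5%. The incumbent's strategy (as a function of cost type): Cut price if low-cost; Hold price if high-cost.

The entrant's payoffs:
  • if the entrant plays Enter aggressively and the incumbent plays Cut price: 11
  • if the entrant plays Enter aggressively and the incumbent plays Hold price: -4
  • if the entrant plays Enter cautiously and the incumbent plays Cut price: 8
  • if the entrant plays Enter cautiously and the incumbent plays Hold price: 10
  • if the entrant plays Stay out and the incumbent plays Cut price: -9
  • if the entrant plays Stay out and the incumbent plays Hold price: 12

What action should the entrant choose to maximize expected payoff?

E[Enter aggressively] = 0.625·(11) + 0.375·(-4) = 5.375
E[Enter cautiously] = 0.625·(8) + 0.375·(10) = 8.75
E[Stay out] = 0.625·(-9) + 0.375·(12) = -1.125
Best response: Enter cautiously (8.75 is the largest).

Enter cautiously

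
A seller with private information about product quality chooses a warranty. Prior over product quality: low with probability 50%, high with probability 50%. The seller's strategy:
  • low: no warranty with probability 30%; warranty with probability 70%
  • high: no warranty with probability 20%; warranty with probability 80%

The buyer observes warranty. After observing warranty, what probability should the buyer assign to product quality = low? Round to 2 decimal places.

0.47

Apply Bayes' rule using the sender's strategy as the likelihood.
P(warranty) = 0.5·0.7 + 0.5·0.8 = 0.75
P(low | warranty) = (0.5·0.7) / 0.75 = 0.35 / 0.75 = 0.466667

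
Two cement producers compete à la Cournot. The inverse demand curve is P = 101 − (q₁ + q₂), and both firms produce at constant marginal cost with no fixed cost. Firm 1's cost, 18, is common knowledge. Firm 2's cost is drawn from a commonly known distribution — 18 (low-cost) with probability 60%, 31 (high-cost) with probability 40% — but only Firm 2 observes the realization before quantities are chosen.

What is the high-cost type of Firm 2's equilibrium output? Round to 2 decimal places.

20.30

Type-c best response for Firm 2: q₂(c) = (101 − c)/2 − q₁/2.
Firm 1 maximizes expected profit; its first-order condition is 101 − 2q₁ − E[q₂] − 18 = 0.
Substituting E[q₂] and solving: E[c₂] = 23.2, so q₁ = (101 − 2·18 + 23.2)/3 = 29.4.
q₂(high-cost) = (101 − 31 − 29.4)/2 = 20.3.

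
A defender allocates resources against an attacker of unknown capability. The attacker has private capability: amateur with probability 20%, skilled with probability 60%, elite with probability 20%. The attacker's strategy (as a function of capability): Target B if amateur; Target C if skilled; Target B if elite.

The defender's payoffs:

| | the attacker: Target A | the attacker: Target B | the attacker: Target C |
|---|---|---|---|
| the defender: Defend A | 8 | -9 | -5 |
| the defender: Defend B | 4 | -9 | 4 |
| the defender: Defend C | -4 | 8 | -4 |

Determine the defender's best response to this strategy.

E[Defend A] = 0.2·(-9) + 0.6·(-5) + 0.2·(-9) = -6.6
E[Defend B] = 0.2·(-9) + 0.6·(4) + 0.2·(-9) = -1.2
E[Defend C] = 0.2·(8) + 0.6·(-4) + 0.2·(8) = 0.8
Best response: Defend C (0.8 is the largest).

Defend C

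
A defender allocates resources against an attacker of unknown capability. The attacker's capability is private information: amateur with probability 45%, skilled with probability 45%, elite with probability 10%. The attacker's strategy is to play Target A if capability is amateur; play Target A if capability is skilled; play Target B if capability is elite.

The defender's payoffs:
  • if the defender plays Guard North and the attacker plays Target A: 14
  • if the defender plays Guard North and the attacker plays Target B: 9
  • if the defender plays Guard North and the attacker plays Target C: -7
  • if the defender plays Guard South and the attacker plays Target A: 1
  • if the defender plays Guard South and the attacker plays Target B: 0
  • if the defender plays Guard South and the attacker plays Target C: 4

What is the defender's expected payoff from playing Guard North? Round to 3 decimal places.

Take the expectation over the attacker's capability, weighting each type's action by its prior probability.
E[Guard North] = 0.45·14 + 0.45·14 + 0.1·9 = 6.3 + 6.3 + 0.9 = 13.5

13.500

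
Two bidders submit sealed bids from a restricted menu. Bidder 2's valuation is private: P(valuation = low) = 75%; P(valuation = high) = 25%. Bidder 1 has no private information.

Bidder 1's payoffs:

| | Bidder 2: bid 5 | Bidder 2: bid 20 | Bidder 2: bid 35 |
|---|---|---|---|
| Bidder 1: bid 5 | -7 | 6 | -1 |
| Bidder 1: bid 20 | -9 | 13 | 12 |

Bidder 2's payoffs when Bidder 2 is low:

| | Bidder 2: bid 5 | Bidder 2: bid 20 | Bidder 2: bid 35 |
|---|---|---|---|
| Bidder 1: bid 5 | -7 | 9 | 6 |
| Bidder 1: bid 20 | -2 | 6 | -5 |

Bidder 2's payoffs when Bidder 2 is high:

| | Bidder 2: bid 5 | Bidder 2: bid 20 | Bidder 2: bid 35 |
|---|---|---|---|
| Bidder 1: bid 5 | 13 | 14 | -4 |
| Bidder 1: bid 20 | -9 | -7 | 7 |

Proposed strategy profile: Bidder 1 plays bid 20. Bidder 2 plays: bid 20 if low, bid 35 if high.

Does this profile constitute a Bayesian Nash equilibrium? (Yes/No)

A profile is a BNE iff every type of every player is best-responding given beliefs about the other side.
Bidder 1 plays bid 20: E[bid 20] = 0.75·(13) + 0.25·(12) = 12.75; E[bid 5] = 4.25. Best-responding. ✓
Bidder 2 (valuation low), facing bid 20: bid 5 gives -2, bid 20 gives 6, bid 35 gives -5. Proposed bid 20 is best. ✓
Bidder 2 (valuation high), facing bid 20: bid 5 gives -9, bid 20 gives -7, bid 35 gives 7. Proposed bid 35 is best. ✓

Yes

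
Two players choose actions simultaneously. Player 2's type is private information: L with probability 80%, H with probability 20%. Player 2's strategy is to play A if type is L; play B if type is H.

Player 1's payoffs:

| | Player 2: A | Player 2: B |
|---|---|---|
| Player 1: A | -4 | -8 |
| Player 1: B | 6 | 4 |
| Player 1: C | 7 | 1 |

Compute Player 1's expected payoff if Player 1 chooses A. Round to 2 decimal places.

Take the expectation over Player 2's type, weighting each type's action by its prior probability.
E[A] = 0.8·(-4) + 0.2·(-8) = (-3.2) + (-1.6) = -4.8

-4.80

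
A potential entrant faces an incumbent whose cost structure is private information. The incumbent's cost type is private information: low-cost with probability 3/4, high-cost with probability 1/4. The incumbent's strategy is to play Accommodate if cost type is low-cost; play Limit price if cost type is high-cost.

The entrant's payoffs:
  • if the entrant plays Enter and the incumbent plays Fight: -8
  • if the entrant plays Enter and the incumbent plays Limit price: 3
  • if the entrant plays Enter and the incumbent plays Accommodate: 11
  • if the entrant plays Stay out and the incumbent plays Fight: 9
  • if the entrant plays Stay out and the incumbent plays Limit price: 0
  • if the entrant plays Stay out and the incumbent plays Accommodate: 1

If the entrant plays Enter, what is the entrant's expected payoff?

E[Enter] = 3/4·11 + 1/4·3 = 33/4 + 3/4 = 9

9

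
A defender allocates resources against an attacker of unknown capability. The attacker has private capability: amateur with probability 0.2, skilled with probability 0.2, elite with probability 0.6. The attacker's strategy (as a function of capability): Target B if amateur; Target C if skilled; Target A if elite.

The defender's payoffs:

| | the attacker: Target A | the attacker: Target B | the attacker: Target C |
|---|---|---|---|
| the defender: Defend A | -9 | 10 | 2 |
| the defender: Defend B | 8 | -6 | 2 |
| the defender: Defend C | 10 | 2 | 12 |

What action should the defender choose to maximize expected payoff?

Compute the defender's expected payoff for each action, taking the expectation over the attacker's type.
E[Defend A] = 0.2·(10) + 0.2·(2) + 0.6·(-9) = -3
E[Defend B] = 0.2·(-6) + 0.2·(2) + 0.6·(8) = 4
E[Defend C] = 0.2·(2) + 0.2·(12) + 0.6·(10) = 8.8
Best response: Defend C (8.8 is the largest).

Defend C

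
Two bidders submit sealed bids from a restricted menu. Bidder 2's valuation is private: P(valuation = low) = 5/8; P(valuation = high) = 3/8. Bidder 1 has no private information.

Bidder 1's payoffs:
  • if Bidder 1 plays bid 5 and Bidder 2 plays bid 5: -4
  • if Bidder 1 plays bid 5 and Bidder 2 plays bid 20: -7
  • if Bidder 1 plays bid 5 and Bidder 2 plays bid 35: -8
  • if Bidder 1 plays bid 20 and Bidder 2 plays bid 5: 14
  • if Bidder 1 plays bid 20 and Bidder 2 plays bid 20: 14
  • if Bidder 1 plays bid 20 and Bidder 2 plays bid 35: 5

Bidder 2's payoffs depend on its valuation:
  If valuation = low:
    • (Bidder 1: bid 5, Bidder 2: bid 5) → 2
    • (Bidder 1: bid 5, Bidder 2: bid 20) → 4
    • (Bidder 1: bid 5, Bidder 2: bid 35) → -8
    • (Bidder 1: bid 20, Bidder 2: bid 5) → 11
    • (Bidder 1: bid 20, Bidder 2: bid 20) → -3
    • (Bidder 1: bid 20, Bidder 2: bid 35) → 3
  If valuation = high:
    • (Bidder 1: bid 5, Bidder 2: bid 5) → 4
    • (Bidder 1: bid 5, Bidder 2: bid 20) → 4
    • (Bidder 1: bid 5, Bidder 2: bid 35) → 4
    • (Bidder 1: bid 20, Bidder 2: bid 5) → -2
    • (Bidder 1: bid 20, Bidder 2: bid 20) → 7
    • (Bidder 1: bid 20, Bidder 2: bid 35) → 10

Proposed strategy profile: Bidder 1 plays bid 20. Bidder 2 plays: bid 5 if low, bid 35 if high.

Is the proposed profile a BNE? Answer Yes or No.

A profile is a BNE iff every type of every player is best-responding given beliefs about the other side.
Bidder 1 plays bid 20: E[bid 20] = 5/8·(14) + 3/8·(5) = 85/8; E[bid 5] = -11/2. Best-responding. ✓
Bidder 2 (valuation low), facing bid 20: bid 5 gives 11, bid 20 gives -3, bid 35 gives 3. Proposed bid 5 is best. ✓
Bidder 2 (valuation high), facing bid 20: bid 5 gives -2, bid 20 gives 7, bid 35 gives 10. Proposed bid 35 is best. ✓

Yes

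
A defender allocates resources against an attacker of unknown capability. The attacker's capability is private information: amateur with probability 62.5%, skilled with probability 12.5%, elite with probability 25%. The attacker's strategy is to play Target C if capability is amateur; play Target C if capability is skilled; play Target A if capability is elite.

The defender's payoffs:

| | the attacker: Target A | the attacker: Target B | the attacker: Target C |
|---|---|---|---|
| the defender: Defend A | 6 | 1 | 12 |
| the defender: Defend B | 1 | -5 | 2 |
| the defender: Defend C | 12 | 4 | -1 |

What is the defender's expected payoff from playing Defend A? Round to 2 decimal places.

Take the expectation over the attacker's capability, weighting each type's action by its prior probability.
E[Defend A] = 0.625·12 + 0.125·12 + 0.25·6 = 7.5 + 1.5 + 1.5 = 10.5

10.50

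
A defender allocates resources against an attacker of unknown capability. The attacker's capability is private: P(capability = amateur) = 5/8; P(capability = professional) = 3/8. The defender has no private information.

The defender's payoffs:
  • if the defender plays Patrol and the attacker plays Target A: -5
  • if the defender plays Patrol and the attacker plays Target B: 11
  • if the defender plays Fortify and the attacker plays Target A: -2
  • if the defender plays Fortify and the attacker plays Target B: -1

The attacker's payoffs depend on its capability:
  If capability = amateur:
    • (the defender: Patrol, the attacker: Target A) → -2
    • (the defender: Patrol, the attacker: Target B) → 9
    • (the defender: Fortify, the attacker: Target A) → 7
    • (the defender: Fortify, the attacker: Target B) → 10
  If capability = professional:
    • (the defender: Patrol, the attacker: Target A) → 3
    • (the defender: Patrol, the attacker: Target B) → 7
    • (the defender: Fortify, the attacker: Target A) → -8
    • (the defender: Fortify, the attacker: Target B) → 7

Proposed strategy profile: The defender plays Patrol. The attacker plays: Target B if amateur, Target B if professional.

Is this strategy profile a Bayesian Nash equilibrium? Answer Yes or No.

Yes

The defender plays Patrol: E[Patrol] = 5/8·(11) + 3/8·(11) = 11; E[Fortify] = -1. Best-responding. ✓
The attacker (capability amateur), facing Patrol: Target A gives -2, Target B gives 9. Proposed Target B is best. ✓
The attacker (capability professional), facing Patrol: Target A gives 3, Target B gives 7. Proposed Target B is best. ✓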